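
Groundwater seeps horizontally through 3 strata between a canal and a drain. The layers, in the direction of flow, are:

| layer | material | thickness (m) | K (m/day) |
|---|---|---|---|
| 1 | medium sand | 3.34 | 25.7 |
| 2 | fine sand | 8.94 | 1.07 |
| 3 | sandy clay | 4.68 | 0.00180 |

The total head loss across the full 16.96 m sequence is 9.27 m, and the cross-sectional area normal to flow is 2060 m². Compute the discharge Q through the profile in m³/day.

Flow is perpendicular to layering, so the layers act in series and the equivalent K is the thickness-weighted harmonic mean.
Total thickness L = 3.34 + 8.94 + 4.68 = 16.96 m.
Σ(b_i/K_i) = 3.34/25.7 + 8.94/1.07 + 4.68/0.00180 = 2608 d.
K_eq = L / Σ(b_i/K_i) = 16.96 / 2608 = 0.006502 m/day.
Q = K_eq · A · (Δh/L) = 0.006502 × 2060 × (9.27/16.96) = 7.321 m³/day.

7.32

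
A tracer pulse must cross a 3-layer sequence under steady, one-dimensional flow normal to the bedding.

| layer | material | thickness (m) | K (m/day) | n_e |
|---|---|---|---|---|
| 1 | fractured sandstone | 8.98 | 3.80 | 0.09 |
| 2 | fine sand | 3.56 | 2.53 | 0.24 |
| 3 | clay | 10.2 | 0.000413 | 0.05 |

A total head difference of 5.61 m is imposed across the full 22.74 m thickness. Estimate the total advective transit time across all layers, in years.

26.2

With flow normal to the layers, continuity requires the same specific discharge q through every layer.
Σ(b_i/K_i) = 8.98/3.80 + 3.56/2.53 + 10.2/0.000413 = 24701 d.
q = Δh / Σ(b_i/K_i) = 5.61 / 24701 = 0.0002271 m/day.
In each layer the seepage velocity is v_i = q/n_i, so the layer transit time is t_i = b_i·n_i / q:
  layer 1 (fractured sandstone): t_1 = 8.98 × 0.09 / 0.0002271 = 3559 d
  layer 2 (fine sand): t_2 = 3.56 × 0.24 / 0.0002271 = 3762 d
  layer 3 (clay): t_3 = 10.2 × 0.05 / 0.0002271 = 2246 d
Total t = Σ t_i = 9566 days = 26.19 years.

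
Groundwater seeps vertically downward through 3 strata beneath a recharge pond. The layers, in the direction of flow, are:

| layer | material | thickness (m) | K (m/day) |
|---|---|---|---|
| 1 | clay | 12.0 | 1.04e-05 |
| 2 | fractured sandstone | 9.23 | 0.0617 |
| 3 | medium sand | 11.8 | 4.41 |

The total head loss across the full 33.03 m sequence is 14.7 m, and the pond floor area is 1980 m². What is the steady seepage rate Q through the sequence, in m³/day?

0.0252

Flow is perpendicular to layering, so the layers act in series and the equivalent K is the thickness-weighted harmonic mean.
Total thickness L = 12.0 + 9.23 + 11.8 = 33.03 m.
Σ(b_i/K_i) = 12.0/1.04e-05 + 9.23/0.0617 + 11.8/4.41 = 1.154e+06 d.
K_eq = L / Σ(b_i/K_i) = 33.03 / 1.154e+06 = 2.862e-05 m/day.
Q = K_eq · A · (Δh/L) = 2.862e-05 × 1980 × (14.7/33.03) = 0.02522 m³/day.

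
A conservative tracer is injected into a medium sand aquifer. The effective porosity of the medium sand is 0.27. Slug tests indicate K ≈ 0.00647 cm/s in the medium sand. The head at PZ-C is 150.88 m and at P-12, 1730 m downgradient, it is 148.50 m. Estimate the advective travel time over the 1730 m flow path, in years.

Convert K: 0.00647 cm/s × 864 = 5.590 m/day.
Hydraulic gradient i = (150.88 − 148.50) / 1730 = 2.38 / 1730 = 0.001376.
Darcy flux q = K · i = 5.590 × 0.001376 = 0.007690 m/day.
Seepage velocity v = q / n_e = 0.007690 / 0.27 = 0.02848 m/day.
Travel time t = L / v = 1730 / 0.02848 = 60738 days = 166.3 years.

166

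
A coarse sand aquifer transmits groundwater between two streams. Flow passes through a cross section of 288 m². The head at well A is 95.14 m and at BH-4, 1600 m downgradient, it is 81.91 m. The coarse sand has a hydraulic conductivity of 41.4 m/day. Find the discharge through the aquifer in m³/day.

Hydraulic gradient i = (95.14 − 81.91) / 1600 = 13.23 / 1600 = 0.008269.
Darcy's law: Q = K · A · i = 41.40 × 288.0 × 0.008269 = 98.59 m³/day.

98.6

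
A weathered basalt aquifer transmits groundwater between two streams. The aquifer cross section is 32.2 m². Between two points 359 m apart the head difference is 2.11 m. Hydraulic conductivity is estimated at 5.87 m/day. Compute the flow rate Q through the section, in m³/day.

Hydraulic gradient i = Δh / L = 2.11 / 359 = 0.005877.
Darcy's law: Q = K · A · i = 5.870 × 32.20 × 0.005877 = 1.111 m³/day.

1.11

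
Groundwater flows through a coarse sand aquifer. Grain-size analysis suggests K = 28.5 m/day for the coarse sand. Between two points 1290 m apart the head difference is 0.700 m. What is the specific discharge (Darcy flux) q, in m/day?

Hydraulic gradient i = Δh / L = 0.700 / 1290 = 0.0005426.
Specific discharge q = K · i = 28.50 × 0.0005426 = 0.01547 m/day.

0.0155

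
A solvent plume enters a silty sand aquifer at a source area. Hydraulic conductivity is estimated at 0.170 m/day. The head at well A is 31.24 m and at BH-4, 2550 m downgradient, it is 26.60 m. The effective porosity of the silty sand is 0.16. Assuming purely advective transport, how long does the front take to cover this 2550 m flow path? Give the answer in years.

3610

Hydraulic gradient i = (31.24 − 26.60) / 2550 = 4.64 / 2550 = 0.001820.
Darcy flux q = K · i = 0.1700 × 0.001820 = 0.0003093 m/day.
Seepage velocity v = q / n_e = 0.0003093 / 0.16 = 0.001933 m/day.
Travel time t = L / v = 2550 / 0.001933 = 1.319e+06 days = 3611 years.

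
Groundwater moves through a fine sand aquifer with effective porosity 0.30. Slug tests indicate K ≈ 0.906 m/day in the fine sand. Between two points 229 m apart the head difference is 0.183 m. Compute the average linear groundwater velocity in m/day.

Hydraulic gradient i = Δh / L = 0.183 / 229 = 0.0007991.
Darcy flux q = K · i = 0.9060 × 0.0007991 = 0.0007240 m/day.
Seepage velocity v = q / n_e = 0.0007240 / 0.30 = 0.002413 m/day.

0.00241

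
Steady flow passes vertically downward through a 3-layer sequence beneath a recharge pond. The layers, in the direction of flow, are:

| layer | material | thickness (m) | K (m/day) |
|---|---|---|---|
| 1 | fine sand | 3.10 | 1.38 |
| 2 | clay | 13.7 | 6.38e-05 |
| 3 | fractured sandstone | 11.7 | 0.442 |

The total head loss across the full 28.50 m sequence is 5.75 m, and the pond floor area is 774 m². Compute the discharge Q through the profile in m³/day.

0.0207

Flow is perpendicular to layering, so the layers act in series and the equivalent K is the thickness-weighted harmonic mean.
Total thickness L = 3.10 + 13.7 + 11.7 = 28.50 m.
Σ(b_i/K_i) = 3.10/1.38 + 13.7/6.38e-05 + 11.7/0.442 = 2.148e+05 d.
K_eq = L / Σ(b_i/K_i) = 28.50 / 2.148e+05 = 0.0001327 m/day.
Q = K_eq · A · (Δh/L) = 0.0001327 × 774 × (5.75/28.50) = 0.02072 m³/day.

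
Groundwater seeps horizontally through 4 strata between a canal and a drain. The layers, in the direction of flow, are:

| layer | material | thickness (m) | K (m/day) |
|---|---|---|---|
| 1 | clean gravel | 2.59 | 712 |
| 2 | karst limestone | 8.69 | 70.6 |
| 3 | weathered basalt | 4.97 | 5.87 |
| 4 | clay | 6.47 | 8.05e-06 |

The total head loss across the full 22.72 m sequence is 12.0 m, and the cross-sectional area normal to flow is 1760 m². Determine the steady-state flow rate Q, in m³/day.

0.0263

Flow is perpendicular to layering, so the layers act in series and the equivalent K is the thickness-weighted harmonic mean.
Total thickness L = 2.59 + 8.69 + 4.97 + 6.47 = 22.72 m.
Σ(b_i/K_i) = 2.59/712 + 8.69/70.6 + 4.97/5.87 + 6.47/8.05e-06 = 8.037e+05 d.
K_eq = L / Σ(b_i/K_i) = 22.72 / 8.037e+05 = 2.827e-05 m/day.
Q = K_eq · A · (Δh/L) = 2.827e-05 × 1760 × (12.0/22.72) = 0.02628 m³/day.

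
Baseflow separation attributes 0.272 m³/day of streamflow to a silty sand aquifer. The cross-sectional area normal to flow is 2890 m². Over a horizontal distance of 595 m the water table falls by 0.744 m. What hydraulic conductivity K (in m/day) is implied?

0.0753

Hydraulic gradient i = Δh / L = 0.744 / 595 = 0.001250.
From Q = K·A·i, K = Q / (A·i) = 0.272 / (2890 × 0.001250) = 0.07527 m/day.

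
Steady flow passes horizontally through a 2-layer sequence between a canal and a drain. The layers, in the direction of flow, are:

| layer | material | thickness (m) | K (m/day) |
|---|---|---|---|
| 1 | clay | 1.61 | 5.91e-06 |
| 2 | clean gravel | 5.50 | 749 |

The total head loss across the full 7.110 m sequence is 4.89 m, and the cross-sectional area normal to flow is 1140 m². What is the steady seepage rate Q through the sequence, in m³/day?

Flow is perpendicular to layering, so the layers act in series and the equivalent K is the thickness-weighted harmonic mean.
Total thickness L = 1.61 + 5.50 = 7.110 m.
Σ(b_i/K_i) = 1.61/5.91e-06 + 5.50/749 = 2.724e+05 d.
K_eq = L / Σ(b_i/K_i) = 7.110 / 2.724e+05 = 2.610e-05 m/day.
Q = K_eq · A · (Δh/L) = 2.610e-05 × 1140 × (4.89/7.110) = 0.02046 m³/day.

0.0205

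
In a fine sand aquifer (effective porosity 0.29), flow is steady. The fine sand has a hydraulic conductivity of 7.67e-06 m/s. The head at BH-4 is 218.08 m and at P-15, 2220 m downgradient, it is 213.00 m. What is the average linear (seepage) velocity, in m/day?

Convert K: 7.67e-06 m/s × 86400 = 0.6627 m/day.
Hydraulic gradient i = (218.08 − 213.00) / 2220 = 5.08 / 2220 = 0.002288.
Darcy flux q = K · i = 0.6627 × 0.002288 = 0.001516 m/day.
Seepage velocity v = q / n_e = 0.001516 / 0.29 = 0.005229 m/day.

0.00523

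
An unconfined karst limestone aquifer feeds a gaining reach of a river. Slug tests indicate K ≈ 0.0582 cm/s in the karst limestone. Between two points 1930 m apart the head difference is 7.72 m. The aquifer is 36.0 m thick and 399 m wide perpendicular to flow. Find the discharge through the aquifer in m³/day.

2890

Convert K: 0.0582 cm/s × 864 = 50.28 m/day.
Cross-sectional area A = 399 × 36.0 = 14364 m².
Hydraulic gradient i = Δh / L = 7.72 / 1930 = 0.004000.
Darcy's law: Q = K · A · i = 50.28 × 14364 × 0.004000 = 2889 m³/day.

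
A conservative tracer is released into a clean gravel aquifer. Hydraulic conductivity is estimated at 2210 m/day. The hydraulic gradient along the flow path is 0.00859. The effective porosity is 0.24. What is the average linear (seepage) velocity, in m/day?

Hydraulic gradient i = 0.00859.
Darcy flux q = K · i = 2210 × 0.008590 = 18.98 m/day.
Seepage velocity v = q / n_e = 18.98 / 0.24 = 79.10 m/day.

79.1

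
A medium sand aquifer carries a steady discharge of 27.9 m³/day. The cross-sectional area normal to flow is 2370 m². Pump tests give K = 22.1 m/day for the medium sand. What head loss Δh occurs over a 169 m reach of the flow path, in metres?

0.0900

From Q = K·A·i, i = Q / (K·A) = 27.9 / (22.10 × 2370) = 0.0005327.
Head loss Δh = i · L = 0.0005327 × 169 = 0.09002 m.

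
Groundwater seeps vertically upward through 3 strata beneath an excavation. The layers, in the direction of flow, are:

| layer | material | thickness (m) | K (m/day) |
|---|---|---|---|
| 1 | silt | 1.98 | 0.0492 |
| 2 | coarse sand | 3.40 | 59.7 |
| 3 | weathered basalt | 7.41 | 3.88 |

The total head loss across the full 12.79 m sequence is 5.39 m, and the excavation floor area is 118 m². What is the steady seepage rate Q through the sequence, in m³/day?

Flow is perpendicular to layering, so the layers act in series and the equivalent K is the thickness-weighted harmonic mean.
Total thickness L = 1.98 + 3.40 + 7.41 = 12.79 m.
Σ(b_i/K_i) = 1.98/0.0492 + 3.40/59.7 + 7.41/3.88 = 42.21 d.
K_eq = L / Σ(b_i/K_i) = 12.79 / 42.21 = 0.3030 m/day.
Q = K_eq · A · (Δh/L) = 0.3030 × 118 × (5.39/12.79) = 15.07 m³/day.

15.1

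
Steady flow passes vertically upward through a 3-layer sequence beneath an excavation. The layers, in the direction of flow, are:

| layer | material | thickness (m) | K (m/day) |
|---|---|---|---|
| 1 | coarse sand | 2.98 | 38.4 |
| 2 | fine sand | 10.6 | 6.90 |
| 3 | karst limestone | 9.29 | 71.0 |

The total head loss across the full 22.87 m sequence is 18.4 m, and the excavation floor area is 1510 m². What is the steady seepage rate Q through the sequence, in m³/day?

Flow is perpendicular to layering, so the layers act in series and the equivalent K is the thickness-weighted harmonic mean.
Total thickness L = 2.98 + 10.6 + 9.29 = 22.87 m.
Σ(b_i/K_i) = 2.98/38.4 + 10.6/6.90 + 9.29/71.0 = 1.745 d.
K_eq = L / Σ(b_i/K_i) = 22.87 / 1.745 = 13.11 m/day.
Q = K_eq · A · (Δh/L) = 13.11 × 1510 × (18.4/22.87) = 15925 m³/day.

15900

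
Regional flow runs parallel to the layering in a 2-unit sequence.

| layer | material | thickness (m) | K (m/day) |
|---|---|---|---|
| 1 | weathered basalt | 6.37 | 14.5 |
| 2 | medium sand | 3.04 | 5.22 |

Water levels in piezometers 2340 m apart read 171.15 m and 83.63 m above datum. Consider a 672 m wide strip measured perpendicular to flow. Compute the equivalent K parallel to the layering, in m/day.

Flow is parallel to layering, so each bed carries its own Darcy discharge and the transmissivities add.
Σ(K_i·b_i) = 14.5×6.37 + 5.22×3.04 = 108.2 m²/day.
Total thickness b = 9.410 m, so K_eq = Σ(K_i·b_i)/b = 11.50 m/day.

11.5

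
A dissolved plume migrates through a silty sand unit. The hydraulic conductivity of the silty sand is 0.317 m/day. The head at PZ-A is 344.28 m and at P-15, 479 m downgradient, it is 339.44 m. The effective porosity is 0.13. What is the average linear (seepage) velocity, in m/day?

Hydraulic gradient i = (344.28 − 339.44) / 479 = 4.84 / 479 = 0.01010.
Darcy flux q = K · i = 0.3170 × 0.01010 = 0.003203 m/day.
Seepage velocity v = q / n_e = 0.003203 / 0.13 = 0.02464 m/day.

0.0246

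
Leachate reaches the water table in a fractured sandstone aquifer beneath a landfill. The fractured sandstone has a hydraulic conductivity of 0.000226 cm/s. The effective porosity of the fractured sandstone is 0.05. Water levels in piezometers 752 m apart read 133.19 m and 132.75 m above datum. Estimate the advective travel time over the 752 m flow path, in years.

Convert K: 0.000226 cm/s × 864 = 0.1953 m/day.
Hydraulic gradient i = (133.19 − 132.75) / 752 = 0.44 / 752 = 0.0005851.
Darcy flux q = K · i = 0.1953 × 0.0005851 = 0.0001143 m/day.
Seepage velocity v = q / n_e = 0.0001143 / 0.05 = 0.002285 m/day.
Travel time t = L / v = 752 / 0.002285 = 3.291e+05 days = 901.0 years.

901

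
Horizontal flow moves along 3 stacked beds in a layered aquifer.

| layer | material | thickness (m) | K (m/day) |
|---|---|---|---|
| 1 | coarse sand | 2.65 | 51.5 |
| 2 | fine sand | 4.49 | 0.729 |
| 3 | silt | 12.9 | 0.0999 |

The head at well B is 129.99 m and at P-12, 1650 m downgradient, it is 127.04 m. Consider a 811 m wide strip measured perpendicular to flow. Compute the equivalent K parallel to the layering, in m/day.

Flow is parallel to layering, so each bed carries its own Darcy discharge and the transmissivities add.
Σ(K_i·b_i) = 51.5×2.65 + 0.729×4.49 + 0.0999×12.9 = 141.0 m²/day.
Total thickness b = 20.04 m, so K_eq = Σ(K_i·b_i)/b = 7.038 m/day.

7.04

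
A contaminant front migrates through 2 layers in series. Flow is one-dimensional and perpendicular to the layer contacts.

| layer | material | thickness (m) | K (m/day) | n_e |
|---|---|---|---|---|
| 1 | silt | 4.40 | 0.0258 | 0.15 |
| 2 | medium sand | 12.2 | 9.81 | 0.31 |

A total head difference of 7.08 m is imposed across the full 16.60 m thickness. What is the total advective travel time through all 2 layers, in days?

With flow normal to the layers, continuity requires the same specific discharge q through every layer.
Σ(b_i/K_i) = 4.40/0.0258 + 12.2/9.81 = 171.8 d.
q = Δh / Σ(b_i/K_i) = 7.08 / 171.8 = 0.04121 m/day.
In each layer the seepage velocity is v_i = q/n_i, so the layer transit time is t_i = b_i·n_i / q:
  layer 1 (silt): t_1 = 4.40 × 0.15 / 0.04121 = 16.01 d
  layer 2 (medium sand): t_2 = 12.2 × 0.31 / 0.04121 = 91.76 d
Total t = Σ t_i = 107.8 days.

108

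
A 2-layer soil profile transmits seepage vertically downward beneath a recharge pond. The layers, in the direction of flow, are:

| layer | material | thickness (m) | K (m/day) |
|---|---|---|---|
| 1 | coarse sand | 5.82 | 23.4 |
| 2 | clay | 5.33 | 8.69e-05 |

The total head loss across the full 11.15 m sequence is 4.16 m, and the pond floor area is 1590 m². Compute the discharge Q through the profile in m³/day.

Flow is perpendicular to layering, so the layers act in series and the equivalent K is the thickness-weighted harmonic mean.
Total thickness L = 5.82 + 5.33 = 11.15 m.
Σ(b_i/K_i) = 5.82/23.4 + 5.33/8.69e-05 = 61335 d.
K_eq = L / Σ(b_i/K_i) = 11.15 / 61335 = 0.0001818 m/day.
Q = K_eq · A · (Δh/L) = 0.0001818 × 1590 × (4.16/11.15) = 0.1078 m³/day.

0.108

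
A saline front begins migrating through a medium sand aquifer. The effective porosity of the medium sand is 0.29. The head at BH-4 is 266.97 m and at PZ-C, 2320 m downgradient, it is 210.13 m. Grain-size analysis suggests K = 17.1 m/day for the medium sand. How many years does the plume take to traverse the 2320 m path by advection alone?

Hydraulic gradient i = (266.97 − 210.13) / 2320 = 56.84 / 2320 = 0.02450.
Darcy flux q = K · i = 17.10 × 0.02450 = 0.4190 m/day.
Seepage velocity v = q / n_e = 0.4190 / 0.29 = 1.445 m/day.
Travel time t = L / v = 2320 / 1.445 = 1606 days = 4.397 years.

4.40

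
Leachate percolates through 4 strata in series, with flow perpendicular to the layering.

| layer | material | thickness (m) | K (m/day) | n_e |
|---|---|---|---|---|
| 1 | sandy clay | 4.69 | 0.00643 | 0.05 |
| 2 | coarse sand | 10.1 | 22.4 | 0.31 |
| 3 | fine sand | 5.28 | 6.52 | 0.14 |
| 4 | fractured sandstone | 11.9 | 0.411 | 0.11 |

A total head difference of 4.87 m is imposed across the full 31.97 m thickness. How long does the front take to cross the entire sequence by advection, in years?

2.31

With flow normal to the layers, continuity requires the same specific discharge q through every layer.
Σ(b_i/K_i) = 4.69/0.00643 + 10.1/22.4 + 5.28/6.52 + 11.9/0.411 = 759.6 d.
q = Δh / Σ(b_i/K_i) = 4.87 / 759.6 = 0.006411 m/day.
In each layer the seepage velocity is v_i = q/n_i, so the layer transit time is t_i = b_i·n_i / q:
  layer 1 (sandy clay): t_1 = 4.69 × 0.05 / 0.006411 = 36.58 d
  layer 2 (coarse sand): t_2 = 10.1 × 0.31 / 0.006411 = 488.4 d
  layer 3 (fine sand): t_3 = 5.28 × 0.14 / 0.006411 = 115.3 d
  layer 4 (fractured sandstone): t_4 = 11.9 × 0.11 / 0.006411 = 204.2 d
Total t = Σ t_i = 844.4 days = 2.312 years.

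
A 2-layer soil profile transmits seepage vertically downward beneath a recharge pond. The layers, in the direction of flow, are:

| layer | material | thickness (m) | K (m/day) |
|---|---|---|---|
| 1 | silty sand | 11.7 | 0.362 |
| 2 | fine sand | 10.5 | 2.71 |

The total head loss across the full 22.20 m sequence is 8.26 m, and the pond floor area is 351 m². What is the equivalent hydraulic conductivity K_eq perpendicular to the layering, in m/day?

Flow is perpendicular to layering, so the layers act in series and the equivalent K is the thickness-weighted harmonic mean.
Total thickness L = 11.7 + 10.5 = 22.20 m.
Σ(b_i/K_i) = 11.7/0.362 + 10.5/2.71 = 36.19 d.
K_eq = L / Σ(b_i/K_i) = 22.20 / 36.19 = 0.6133 m/day.

0.613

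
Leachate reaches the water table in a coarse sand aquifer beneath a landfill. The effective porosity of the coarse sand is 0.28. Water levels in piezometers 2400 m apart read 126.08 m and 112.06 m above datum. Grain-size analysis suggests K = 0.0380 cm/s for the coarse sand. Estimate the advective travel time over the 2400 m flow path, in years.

9.59

Convert K: 0.0380 cm/s × 864 = 32.83 m/day.
Hydraulic gradient i = (126.08 − 112.06) / 2400 = 14.02 / 2400 = 0.005842.
Darcy flux q = K · i = 32.83 × 0.005842 = 0.1918 m/day.
Seepage velocity v = q / n_e = 0.1918 / 0.28 = 0.6850 m/day.
Travel time t = L / v = 2400 / 0.6850 = 3504 days = 9.593 years.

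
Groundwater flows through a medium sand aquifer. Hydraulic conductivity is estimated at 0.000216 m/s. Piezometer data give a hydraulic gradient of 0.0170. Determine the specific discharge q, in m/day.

Convert K: 0.000216 m/s × 86400 = 18.66 m/day.
Hydraulic gradient i = 0.0170.
Specific discharge q = K · i = 18.66 × 0.01700 = 0.3173 m/day.

0.317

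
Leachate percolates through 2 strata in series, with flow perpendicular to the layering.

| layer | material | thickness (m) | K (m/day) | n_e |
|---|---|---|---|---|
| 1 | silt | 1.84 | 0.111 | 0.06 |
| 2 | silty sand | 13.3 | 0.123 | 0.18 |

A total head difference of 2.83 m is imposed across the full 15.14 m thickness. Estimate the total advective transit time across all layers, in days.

110

With flow normal to the layers, continuity requires the same specific discharge q through every layer.
Σ(b_i/K_i) = 1.84/0.111 + 13.3/0.123 = 124.7 d.
q = Δh / Σ(b_i/K_i) = 2.83 / 124.7 = 0.02269 m/day.
In each layer the seepage velocity is v_i = q/n_i, so the layer transit time is t_i = b_i·n_i / q:
  layer 1 (silt): t_1 = 1.84 × 0.06 / 0.02269 = 4.865 d
  layer 2 (silty sand): t_2 = 13.3 × 0.18 / 0.02269 = 105.5 d
Total t = Σ t_i = 110.4 days.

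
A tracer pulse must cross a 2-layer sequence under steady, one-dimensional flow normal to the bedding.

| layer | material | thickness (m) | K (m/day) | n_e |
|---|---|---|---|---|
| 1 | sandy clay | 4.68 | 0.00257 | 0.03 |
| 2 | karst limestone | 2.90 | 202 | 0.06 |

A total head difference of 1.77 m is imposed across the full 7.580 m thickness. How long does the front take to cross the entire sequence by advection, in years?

0.886

With flow normal to the layers, continuity requires the same specific discharge q through every layer.
Σ(b_i/K_i) = 4.68/0.00257 + 2.90/202 = 1821 d.
q = Δh / Σ(b_i/K_i) = 1.77 / 1821 = 0.0009720 m/day.
In each layer the seepage velocity is v_i = q/n_i, so the layer transit time is t_i = b_i·n_i / q:
  layer 1 (sandy clay): t_1 = 4.68 × 0.03 / 0.0009720 = 144.4 d
  layer 2 (karst limestone): t_2 = 2.90 × 0.06 / 0.0009720 = 179.0 d
Total t = Σ t_i = 323.5 days = 0.8856 years.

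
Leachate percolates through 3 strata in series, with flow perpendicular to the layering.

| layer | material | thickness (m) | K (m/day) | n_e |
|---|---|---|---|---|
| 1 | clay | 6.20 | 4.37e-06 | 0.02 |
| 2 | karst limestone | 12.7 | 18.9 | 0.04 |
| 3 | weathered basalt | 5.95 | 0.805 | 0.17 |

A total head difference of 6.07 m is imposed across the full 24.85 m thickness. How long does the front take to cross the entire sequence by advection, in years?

With flow normal to the layers, continuity requires the same specific discharge q through every layer.
Σ(b_i/K_i) = 6.20/4.37e-06 + 12.7/18.9 + 5.95/0.805 = 1.419e+06 d.
q = Δh / Σ(b_i/K_i) = 6.07 / 1.419e+06 = 4.278e-06 m/day.
In each layer the seepage velocity is v_i = q/n_i, so the layer transit time is t_i = b_i·n_i / q:
  layer 1 (clay): t_1 = 6.20 × 0.02 / 4.278e-06 = 28983 d
  layer 2 (karst limestone): t_2 = 12.7 × 0.04 / 4.278e-06 = 1.187e+05 d
  layer 3 (weathered basalt): t_3 = 5.95 × 0.17 / 4.278e-06 = 2.364e+05 d
Total t = Σ t_i = 3.841e+05 days = 1052 years.

1050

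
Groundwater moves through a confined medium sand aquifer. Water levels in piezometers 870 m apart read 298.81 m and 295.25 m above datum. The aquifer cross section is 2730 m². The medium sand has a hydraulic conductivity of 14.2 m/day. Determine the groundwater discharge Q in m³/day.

Hydraulic gradient i = (298.81 − 295.25) / 870 = 3.56 / 870 = 0.004092.
Darcy's law: Q = K · A · i = 14.20 × 2730 × 0.004092 = 158.6 m³/day.

159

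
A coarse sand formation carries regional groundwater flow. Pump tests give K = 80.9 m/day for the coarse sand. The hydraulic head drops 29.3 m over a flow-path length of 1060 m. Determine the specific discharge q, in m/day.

Hydraulic gradient i = Δh / L = 29.3 / 1060 = 0.02764.
Specific discharge q = K · i = 80.90 × 0.02764 = 2.236 m/day.

2.24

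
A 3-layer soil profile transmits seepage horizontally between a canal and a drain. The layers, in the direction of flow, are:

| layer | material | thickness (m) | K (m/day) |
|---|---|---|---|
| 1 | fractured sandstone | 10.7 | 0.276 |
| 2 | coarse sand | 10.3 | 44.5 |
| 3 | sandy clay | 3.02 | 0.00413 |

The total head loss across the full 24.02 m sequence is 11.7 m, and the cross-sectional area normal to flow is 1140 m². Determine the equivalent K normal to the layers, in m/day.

Flow is perpendicular to layering, so the layers act in series and the equivalent K is the thickness-weighted harmonic mean.
Total thickness L = 10.7 + 10.3 + 3.02 = 24.02 m.
Σ(b_i/K_i) = 10.7/0.276 + 10.3/44.5 + 3.02/0.00413 = 770.2 d.
K_eq = L / Σ(b_i/K_i) = 24.02 / 770.2 = 0.03119 m/day.

0.0312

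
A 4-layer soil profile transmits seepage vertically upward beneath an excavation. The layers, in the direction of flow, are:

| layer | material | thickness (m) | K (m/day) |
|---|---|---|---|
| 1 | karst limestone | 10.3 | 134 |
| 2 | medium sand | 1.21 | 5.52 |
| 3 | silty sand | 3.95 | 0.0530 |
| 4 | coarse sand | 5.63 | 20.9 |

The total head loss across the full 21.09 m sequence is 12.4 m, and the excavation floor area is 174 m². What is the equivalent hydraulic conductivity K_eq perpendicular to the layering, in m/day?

Flow is perpendicular to layering, so the layers act in series and the equivalent K is the thickness-weighted harmonic mean.
Total thickness L = 10.3 + 1.21 + 3.95 + 5.63 = 21.09 m.
Σ(b_i/K_i) = 10.3/134 + 1.21/5.52 + 3.95/0.0530 + 5.63/20.9 = 75.09 d.
K_eq = L / Σ(b_i/K_i) = 21.09 / 75.09 = 0.2808 m/day.

0.281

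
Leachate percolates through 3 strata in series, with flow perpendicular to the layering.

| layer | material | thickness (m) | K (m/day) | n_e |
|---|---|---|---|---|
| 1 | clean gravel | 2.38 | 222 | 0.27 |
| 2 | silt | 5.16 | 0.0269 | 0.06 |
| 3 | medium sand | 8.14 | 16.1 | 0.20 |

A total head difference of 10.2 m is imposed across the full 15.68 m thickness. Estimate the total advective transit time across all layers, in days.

With flow normal to the layers, continuity requires the same specific discharge q through every layer.
Σ(b_i/K_i) = 2.38/222 + 5.16/0.0269 + 8.14/16.1 = 192.3 d.
q = Δh / Σ(b_i/K_i) = 10.2 / 192.3 = 0.05303 m/day.
In each layer the seepage velocity is v_i = q/n_i, so the layer transit time is t_i = b_i·n_i / q:
  layer 1 (clean gravel): t_1 = 2.38 × 0.27 / 0.05303 = 12.12 d
  layer 2 (silt): t_2 = 5.16 × 0.06 / 0.05303 = 5.838 d
  layer 3 (medium sand): t_3 = 8.14 × 0.20 / 0.05303 = 30.70 d
Total t = Σ t_i = 48.65 days.

48.7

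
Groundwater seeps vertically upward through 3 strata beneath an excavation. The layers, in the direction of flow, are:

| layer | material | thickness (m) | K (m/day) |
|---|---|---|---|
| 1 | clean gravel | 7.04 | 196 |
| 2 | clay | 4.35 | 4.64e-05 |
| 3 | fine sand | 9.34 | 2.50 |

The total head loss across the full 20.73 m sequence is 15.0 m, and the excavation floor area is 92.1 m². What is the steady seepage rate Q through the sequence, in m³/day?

Flow is perpendicular to layering, so the layers act in series and the equivalent K is the thickness-weighted harmonic mean.
Total thickness L = 7.04 + 4.35 + 9.34 = 20.73 m.
Σ(b_i/K_i) = 7.04/196 + 4.35/4.64e-05 + 9.34/2.50 = 93754 d.
K_eq = L / Σ(b_i/K_i) = 20.73 / 93754 = 0.0002211 m/day.
Q = K_eq · A · (Δh/L) = 0.0002211 × 92.1 × (15.0/20.73) = 0.01474 m³/day.

0.0147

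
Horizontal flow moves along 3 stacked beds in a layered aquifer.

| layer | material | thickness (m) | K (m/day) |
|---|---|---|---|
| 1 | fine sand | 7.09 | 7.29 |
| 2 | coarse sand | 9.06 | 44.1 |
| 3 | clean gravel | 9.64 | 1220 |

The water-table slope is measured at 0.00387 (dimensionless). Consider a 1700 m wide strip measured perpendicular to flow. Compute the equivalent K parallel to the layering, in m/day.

474

Flow is parallel to layering, so each bed carries its own Darcy discharge and the transmissivities add.
Σ(K_i·b_i) = 7.29×7.09 + 44.1×9.06 + 1220×9.64 = 12212 m²/day.
Total thickness b = 25.79 m, so K_eq = Σ(K_i·b_i)/b = 473.5 m/day.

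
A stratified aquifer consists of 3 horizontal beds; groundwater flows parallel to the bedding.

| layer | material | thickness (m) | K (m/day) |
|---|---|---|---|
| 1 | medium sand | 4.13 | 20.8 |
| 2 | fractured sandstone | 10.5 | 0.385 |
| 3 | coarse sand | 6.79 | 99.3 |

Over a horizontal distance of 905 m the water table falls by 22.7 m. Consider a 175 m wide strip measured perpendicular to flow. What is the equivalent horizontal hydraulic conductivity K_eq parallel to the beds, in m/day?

Flow is parallel to layering, so each bed carries its own Darcy discharge and the transmissivities add.
Σ(K_i·b_i) = 20.8×4.13 + 0.385×10.5 + 99.3×6.79 = 764.2 m²/day.
Total thickness b = 21.42 m, so K_eq = Σ(K_i·b_i)/b = 35.68 m/day.

35.7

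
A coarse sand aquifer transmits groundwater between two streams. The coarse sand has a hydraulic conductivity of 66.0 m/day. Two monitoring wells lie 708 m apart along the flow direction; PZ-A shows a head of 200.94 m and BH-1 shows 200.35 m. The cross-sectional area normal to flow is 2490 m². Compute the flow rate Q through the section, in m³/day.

Hydraulic gradient i = (200.94 − 200.35) / 708 = 0.59 / 708 = 0.0008333.
Darcy's law: Q = K · A · i = 66.00 × 2490 × 0.0008333 = 136.9 m³/day.

137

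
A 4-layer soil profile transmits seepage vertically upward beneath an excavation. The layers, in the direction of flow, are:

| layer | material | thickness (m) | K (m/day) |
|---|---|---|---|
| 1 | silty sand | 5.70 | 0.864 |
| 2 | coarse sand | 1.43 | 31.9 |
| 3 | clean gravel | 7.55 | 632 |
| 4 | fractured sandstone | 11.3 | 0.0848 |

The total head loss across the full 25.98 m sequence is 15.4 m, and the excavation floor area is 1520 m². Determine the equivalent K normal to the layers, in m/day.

Flow is perpendicular to layering, so the layers act in series and the equivalent K is the thickness-weighted harmonic mean.
Total thickness L = 5.70 + 1.43 + 7.55 + 11.3 = 25.98 m.
Σ(b_i/K_i) = 5.70/0.864 + 1.43/31.9 + 7.55/632 + 11.3/0.0848 = 139.9 d.
K_eq = L / Σ(b_i/K_i) = 25.98 / 139.9 = 0.1857 m/day.

0.186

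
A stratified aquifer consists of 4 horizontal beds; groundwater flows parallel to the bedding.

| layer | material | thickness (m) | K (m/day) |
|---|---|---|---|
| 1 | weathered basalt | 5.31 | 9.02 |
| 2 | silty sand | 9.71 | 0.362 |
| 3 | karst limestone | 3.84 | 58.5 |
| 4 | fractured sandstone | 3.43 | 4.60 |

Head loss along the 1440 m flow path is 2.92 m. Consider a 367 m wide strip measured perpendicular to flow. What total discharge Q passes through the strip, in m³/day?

Flow is parallel to layering, so each bed carries its own Darcy discharge and the transmissivities add.
Σ(K_i·b_i) = 9.02×5.31 + 0.362×9.71 + 58.5×3.84 + 4.60×3.43 = 291.8 m²/day.
Hydraulic gradient i = Δh / L = 2.92 / 1440 = 0.002028.
Q = Σ(K_i·b_i) · W · i = 291.8 × 367 × 0.002028 = 217.2 m³/day.

217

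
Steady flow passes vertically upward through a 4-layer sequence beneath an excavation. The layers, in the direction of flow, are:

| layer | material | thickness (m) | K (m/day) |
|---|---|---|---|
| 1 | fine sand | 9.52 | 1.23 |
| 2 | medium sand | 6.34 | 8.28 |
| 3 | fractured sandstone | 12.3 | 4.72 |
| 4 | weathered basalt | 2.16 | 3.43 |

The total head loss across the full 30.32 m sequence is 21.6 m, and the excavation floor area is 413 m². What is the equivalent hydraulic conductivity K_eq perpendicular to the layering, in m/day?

Flow is perpendicular to layering, so the layers act in series and the equivalent K is the thickness-weighted harmonic mean.
Total thickness L = 9.52 + 6.34 + 12.3 + 2.16 = 30.32 m.
Σ(b_i/K_i) = 9.52/1.23 + 6.34/8.28 + 12.3/4.72 + 2.16/3.43 = 11.74 d.
K_eq = L / Σ(b_i/K_i) = 30.32 / 11.74 = 2.582 m/day.

2.58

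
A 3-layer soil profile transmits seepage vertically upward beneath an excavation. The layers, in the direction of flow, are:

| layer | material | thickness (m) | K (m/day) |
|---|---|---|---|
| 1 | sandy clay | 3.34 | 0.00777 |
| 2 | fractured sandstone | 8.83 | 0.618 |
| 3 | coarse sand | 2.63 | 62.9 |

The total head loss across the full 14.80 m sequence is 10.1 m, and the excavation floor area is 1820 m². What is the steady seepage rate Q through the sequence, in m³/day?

41.4

Flow is perpendicular to layering, so the layers act in series and the equivalent K is the thickness-weighted harmonic mean.
Total thickness L = 3.34 + 8.83 + 2.63 = 14.80 m.
Σ(b_i/K_i) = 3.34/0.00777 + 8.83/0.618 + 2.63/62.9 = 444.2 d.
K_eq = L / Σ(b_i/K_i) = 14.80 / 444.2 = 0.03332 m/day.
Q = K_eq · A · (Δh/L) = 0.03332 × 1820 × (10.1/14.80) = 41.38 m³/day.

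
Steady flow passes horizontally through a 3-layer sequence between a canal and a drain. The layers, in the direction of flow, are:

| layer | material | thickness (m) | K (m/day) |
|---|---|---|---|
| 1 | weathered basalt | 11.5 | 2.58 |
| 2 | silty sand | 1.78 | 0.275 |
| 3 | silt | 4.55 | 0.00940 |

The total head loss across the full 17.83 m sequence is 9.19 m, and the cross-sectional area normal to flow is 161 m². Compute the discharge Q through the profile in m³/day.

Flow is perpendicular to layering, so the layers act in series and the equivalent K is the thickness-weighted harmonic mean.
Total thickness L = 11.5 + 1.78 + 4.55 = 17.83 m.
Σ(b_i/K_i) = 11.5/2.58 + 1.78/0.275 + 4.55/0.00940 = 495.0 d.
K_eq = L / Σ(b_i/K_i) = 17.83 / 495.0 = 0.03602 m/day.
Q = K_eq · A · (Δh/L) = 0.03602 × 161 × (9.19/17.83) = 2.989 m³/day.

2.99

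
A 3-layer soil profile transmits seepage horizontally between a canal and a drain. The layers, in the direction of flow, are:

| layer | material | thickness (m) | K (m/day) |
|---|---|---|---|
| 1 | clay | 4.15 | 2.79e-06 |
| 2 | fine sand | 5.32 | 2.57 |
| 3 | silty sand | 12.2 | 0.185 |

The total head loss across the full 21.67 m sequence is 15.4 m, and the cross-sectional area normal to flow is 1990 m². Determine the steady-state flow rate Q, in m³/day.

0.0206

Flow is perpendicular to layering, so the layers act in series and the equivalent K is the thickness-weighted harmonic mean.
Total thickness L = 4.15 + 5.32 + 12.2 = 21.67 m.
Σ(b_i/K_i) = 4.15/2.79e-06 + 5.32/2.57 + 12.2/0.185 = 1.488e+06 d.
K_eq = L / Σ(b_i/K_i) = 21.67 / 1.488e+06 = 1.457e-05 m/day.
Q = K_eq · A · (Δh/L) = 1.457e-05 × 1990 × (15.4/21.67) = 0.02060 m³/day.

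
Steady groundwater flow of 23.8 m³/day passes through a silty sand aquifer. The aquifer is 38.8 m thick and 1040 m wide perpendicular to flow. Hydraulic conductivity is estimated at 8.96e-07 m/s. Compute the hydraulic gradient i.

0.00762

Convert K: 8.96e-07 m/s × 86400 = 0.07741 m/day.
Cross-sectional area A = 1040 × 38.8 = 40352 m².
From Q = K·A·i, i = Q / (K·A) = 23.8 / (0.07741 × 40352) = 0.007619.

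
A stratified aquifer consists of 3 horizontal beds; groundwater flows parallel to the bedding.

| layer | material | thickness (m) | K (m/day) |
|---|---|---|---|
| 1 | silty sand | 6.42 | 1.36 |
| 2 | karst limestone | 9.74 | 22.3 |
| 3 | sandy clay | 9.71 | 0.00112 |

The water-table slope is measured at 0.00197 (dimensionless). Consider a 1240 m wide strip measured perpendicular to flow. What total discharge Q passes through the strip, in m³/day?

Flow is parallel to layering, so each bed carries its own Darcy discharge and the transmissivities add.
Σ(K_i·b_i) = 1.36×6.42 + 22.3×9.74 + 0.00112×9.71 = 225.9 m²/day.
Hydraulic gradient i = 0.00197.
Q = Σ(K_i·b_i) · W · i = 225.9 × 1240 × 0.001970 = 551.9 m³/day.

552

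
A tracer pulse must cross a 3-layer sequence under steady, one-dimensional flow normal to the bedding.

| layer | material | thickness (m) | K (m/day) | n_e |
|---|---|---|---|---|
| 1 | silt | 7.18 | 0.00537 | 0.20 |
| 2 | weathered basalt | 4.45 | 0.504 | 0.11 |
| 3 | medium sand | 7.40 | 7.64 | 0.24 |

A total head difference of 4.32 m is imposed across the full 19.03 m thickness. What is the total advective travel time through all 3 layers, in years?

3.16

With flow normal to the layers, continuity requires the same specific discharge q through every layer.
Σ(b_i/K_i) = 7.18/0.00537 + 4.45/0.504 + 7.40/7.64 = 1347 d.
q = Δh / Σ(b_i/K_i) = 4.32 / 1347 = 0.003207 m/day.
In each layer the seepage velocity is v_i = q/n_i, so the layer transit time is t_i = b_i·n_i / q:
  layer 1 (silt): t_1 = 7.18 × 0.20 / 0.003207 = 447.7 d
  layer 2 (weathered basalt): t_2 = 4.45 × 0.11 / 0.003207 = 152.6 d
  layer 3 (medium sand): t_3 = 7.40 × 0.24 / 0.003207 = 553.7 d
Total t = Σ t_i = 1154 days = 3.160 years.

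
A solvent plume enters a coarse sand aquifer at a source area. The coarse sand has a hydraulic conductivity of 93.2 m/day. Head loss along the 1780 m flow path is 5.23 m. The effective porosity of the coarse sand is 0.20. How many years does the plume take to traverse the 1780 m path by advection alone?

3.56

Hydraulic gradient i = Δh / L = 5.23 / 1780 = 0.002938.
Darcy flux q = K · i = 93.20 × 0.002938 = 0.2738 m/day.
Seepage velocity v = q / n_e = 0.2738 / 0.20 = 1.369 m/day.
Travel time t = L / v = 1780 / 1.369 = 1300 days = 3.559 years.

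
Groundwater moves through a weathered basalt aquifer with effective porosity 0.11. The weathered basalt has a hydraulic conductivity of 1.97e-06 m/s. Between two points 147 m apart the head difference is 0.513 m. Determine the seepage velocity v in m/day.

Convert K: 1.97e-06 m/s × 86400 = 0.1702 m/day.
Hydraulic gradient i = Δh / L = 0.513 / 147 = 0.003490.
Darcy flux q = K · i = 0.1702 × 0.003490 = 0.0005940 m/day.
Seepage velocity v = q / n_e = 0.0005940 / 0.11 = 0.005400 m/day.

0.00540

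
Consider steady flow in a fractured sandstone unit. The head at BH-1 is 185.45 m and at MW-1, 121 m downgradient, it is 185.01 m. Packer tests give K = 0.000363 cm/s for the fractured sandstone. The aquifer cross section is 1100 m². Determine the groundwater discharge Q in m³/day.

1.25

Convert K: 0.000363 cm/s × 864 = 0.3136 m/day.
Hydraulic gradient i = (185.45 − 185.01) / 121 = 0.44 / 121 = 0.003636.
Darcy's law: Q = K · A · i = 0.3136 × 1100 × 0.003636 = 1.255 m³/day.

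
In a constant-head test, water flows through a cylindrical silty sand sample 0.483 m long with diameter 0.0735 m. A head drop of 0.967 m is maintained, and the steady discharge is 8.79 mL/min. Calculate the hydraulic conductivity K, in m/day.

Cross-sectional area A = π·(d/2)² = π × (0.0735/2)² = 0.004243 m².
Convert discharge: 8.79 mL/min = 1.465e-07 m³/s.
Darcy's law rearranged: K = Q·L / (A·Δh) = 1.465e-07 × 0.483 / (0.004243 × 0.967) = 1.725e-05 m/s = 1.490 m/day.

1.49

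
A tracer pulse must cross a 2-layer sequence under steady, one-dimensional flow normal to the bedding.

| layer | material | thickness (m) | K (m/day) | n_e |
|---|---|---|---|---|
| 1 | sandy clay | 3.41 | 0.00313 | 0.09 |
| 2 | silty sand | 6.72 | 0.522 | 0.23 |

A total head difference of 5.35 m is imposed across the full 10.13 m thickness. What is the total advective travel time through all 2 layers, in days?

382

With flow normal to the layers, continuity requires the same specific discharge q through every layer.
Σ(b_i/K_i) = 3.41/0.00313 + 6.72/0.522 = 1102 d.
q = Δh / Σ(b_i/K_i) = 5.35 / 1102 = 0.004853 m/day.
In each layer the seepage velocity is v_i = q/n_i, so the layer transit time is t_i = b_i·n_i / q:
  layer 1 (sandy clay): t_1 = 3.41 × 0.09 / 0.004853 = 63.23 d
  layer 2 (silty sand): t_2 = 6.72 × 0.23 / 0.004853 = 318.5 d
Total t = Σ t_i = 381.7 days.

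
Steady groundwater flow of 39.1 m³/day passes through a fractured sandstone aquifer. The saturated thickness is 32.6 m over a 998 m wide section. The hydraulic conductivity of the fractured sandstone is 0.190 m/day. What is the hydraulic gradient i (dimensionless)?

0.00633

Cross-sectional area A = 998 × 32.6 = 32535 m².
From Q = K·A·i, i = Q / (K·A) = 39.1 / (0.1900 × 32535) = 0.006325.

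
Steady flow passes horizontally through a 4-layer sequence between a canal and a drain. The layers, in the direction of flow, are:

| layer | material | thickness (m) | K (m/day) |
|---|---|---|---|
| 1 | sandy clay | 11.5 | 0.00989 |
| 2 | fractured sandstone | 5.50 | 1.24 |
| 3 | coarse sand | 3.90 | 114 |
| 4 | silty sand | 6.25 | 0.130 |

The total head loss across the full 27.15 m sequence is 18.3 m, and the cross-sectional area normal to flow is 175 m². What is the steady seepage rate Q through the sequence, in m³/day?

2.64

Flow is perpendicular to layering, so the layers act in series and the equivalent K is the thickness-weighted harmonic mean.
Total thickness L = 11.5 + 5.50 + 3.90 + 6.25 = 27.15 m.
Σ(b_i/K_i) = 11.5/0.00989 + 5.50/1.24 + 3.90/114 + 6.25/0.130 = 1215 d.
K_eq = L / Σ(b_i/K_i) = 27.15 / 1215 = 0.02234 m/day.
Q = K_eq · A · (Δh/L) = 0.02234 × 175 × (18.3/27.15) = 2.635 m³/day.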